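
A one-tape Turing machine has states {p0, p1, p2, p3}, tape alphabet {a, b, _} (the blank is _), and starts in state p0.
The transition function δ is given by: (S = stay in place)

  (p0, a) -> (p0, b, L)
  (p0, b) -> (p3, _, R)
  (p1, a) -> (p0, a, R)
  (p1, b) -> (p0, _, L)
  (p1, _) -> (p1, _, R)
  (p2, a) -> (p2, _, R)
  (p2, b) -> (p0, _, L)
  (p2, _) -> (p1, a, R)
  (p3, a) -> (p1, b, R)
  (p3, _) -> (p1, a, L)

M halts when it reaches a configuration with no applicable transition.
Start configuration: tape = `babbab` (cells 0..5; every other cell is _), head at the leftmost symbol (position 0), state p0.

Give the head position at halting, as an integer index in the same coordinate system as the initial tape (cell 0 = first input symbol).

6

state=p0 head=0 tape=[b]abbab_   (p0,b)→(p3,_,R)
state=p3 head=1 tape=_[a]bbab_   (p3,a)→(p1,b,R)
state=p1 head=2 tape=_b[b]bab_   (p1,b)→(p0,_,L)
state=p0 head=1 tape=_[b]_bab_   (p0,b)→(p3,_,R)
state=p3 head=2 tape=__[_]bab_   (p3,_)→(p1,a,L)
state=p1 head=1 tape=_[_]abab_   (p1,_)→(p1,_,R)
state=p1 head=2 tape=__[a]bab_   (p1,a)→(p0,a,R)
state=p0 head=3 tape=__a[b]ab_   (p0,b)→(p3,_,R)
state=p3 head=4 tape=__a_[a]b_   (p3,a)→(p1,b,R)
state=p1 head=5 tape=__a_b[b]_   (p1,b)→(p0,_,L)
state=p0 head=4 tape=__a_[b]__   (p0,b)→(p3,_,R)
state=p3 head=5 tape=__a__[_]_   (p3,_)→(p1,a,L)
state=p1 head=4 tape=__a_[_]a_   (p1,_)→(p1,_,R)
state=p1 head=5 tape=__a__[a]_   (p1,a)→(p0,a,R)
state=p0 head=6 tape=__a__a[_]
At halt the head is at cell 6.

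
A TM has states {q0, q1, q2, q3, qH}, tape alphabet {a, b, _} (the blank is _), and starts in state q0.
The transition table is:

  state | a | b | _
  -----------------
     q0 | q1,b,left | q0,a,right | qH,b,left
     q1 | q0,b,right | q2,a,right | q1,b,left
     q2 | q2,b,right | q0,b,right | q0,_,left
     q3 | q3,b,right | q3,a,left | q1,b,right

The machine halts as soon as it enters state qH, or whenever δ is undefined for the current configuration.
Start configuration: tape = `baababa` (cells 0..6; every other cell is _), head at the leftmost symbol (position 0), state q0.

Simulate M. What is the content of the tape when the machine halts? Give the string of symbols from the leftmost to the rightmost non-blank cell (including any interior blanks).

q0 | [b]aababa_   read b → write a, move right, go to q0
q0 | a[a]ababa_   read a → write b, move left, go to q1
q1 | [a]bababa_   read a → write b, move right, go to q0
q0 | b[b]ababa_   read b → write a, move right, go to q0
q0 | ba[a]baba_   read a → write b, move left, go to q1
q1 | b[a]bbaba_   read a → write b, move right, go to q0
q0 | bb[b]baba_   read b → write a, move right, go to q0
q0 | bba[b]aba_   read b → write a, move right, go to q0
q0 | bbaa[a]ba_   read a → write b, move left, go to q1
q1 | bba[a]bba_   read a → write b, move right, go to q0
q0 | bbab[b]ba_   read b → write a, move right, go to q0
q0 | bbaba[b]a_   read b → write a, move right, go to q0
q0 | bbabaa[a]_   read a → write b, move left, go to q1
q1 | bbaba[a]b_   read a → write b, move right, go to q0
q0 | bbabab[b]_   read b → write a, move right, go to q0
q0 | bbababa[_]   read _ → write b, move left, go to qH
qH | bbabab[a]b
The non-blank tape span at halt is bbababab.

bbababab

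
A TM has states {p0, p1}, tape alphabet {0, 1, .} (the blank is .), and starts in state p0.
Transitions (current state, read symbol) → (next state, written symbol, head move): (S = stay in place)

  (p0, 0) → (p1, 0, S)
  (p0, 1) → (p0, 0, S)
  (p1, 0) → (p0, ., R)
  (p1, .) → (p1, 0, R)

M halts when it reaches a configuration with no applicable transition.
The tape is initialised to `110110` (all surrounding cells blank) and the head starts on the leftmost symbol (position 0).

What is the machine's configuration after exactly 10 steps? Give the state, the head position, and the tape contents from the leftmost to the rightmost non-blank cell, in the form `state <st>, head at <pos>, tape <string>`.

state p1, head at 3, tape 010

p0 | [1]10110   read 1 → write 0, move S, go to p0
p0 | [0]10110   read 0 → write 0, move S, go to p1
p1 | [0]10110   read 0 → write ., move R, go to p0
p0 | .[1]0110   read 1 → write 0, move S, go to p0
p0 | .[0]0110   read 0 → write 0, move S, go to p1
p1 | .[0]0110   read 0 → write ., move R, go to p0
p0 | ..[0]110   read 0 → write 0, move S, go to p1
p1 | ..[0]110   read 0 → write ., move R, go to p0
p0 | ...[1]10   read 1 → write 0, move S, go to p0
p0 | ...[0]10   read 0 → write 0, move S, go to p1
p1 | ...[0]10
After 10 steps: state p1, head at 3, tape 010.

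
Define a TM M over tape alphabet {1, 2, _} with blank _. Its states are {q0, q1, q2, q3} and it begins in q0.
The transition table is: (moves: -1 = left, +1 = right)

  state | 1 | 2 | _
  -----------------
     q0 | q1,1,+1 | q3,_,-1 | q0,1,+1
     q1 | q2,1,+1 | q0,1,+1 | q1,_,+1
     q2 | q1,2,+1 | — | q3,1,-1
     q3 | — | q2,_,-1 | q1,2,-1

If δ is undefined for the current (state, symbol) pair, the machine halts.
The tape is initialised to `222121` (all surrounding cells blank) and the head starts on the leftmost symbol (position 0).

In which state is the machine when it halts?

q3

state=q0 head=0 tape=__[2]22121   (q0,2)→(q3,_,-1)
state=q3 head=-1 tape=_[_]_22121   (q3,_)→(q1,2,-1)
state=q1 head=-2 tape=[_]2_22121   (q1,_)→(q1,_,+1)
state=q1 head=-1 tape=_[2]_22121   (q1,2)→(q0,1,+1)
state=q0 head=0 tape=_1[_]22121   (q0,_)→(q0,1,+1)
state=q0 head=1 tape=_11[2]2121   (q0,2)→(q3,_,-1)
state=q3 head=0 tape=_1[1]_2121
No transition is defined for (q3, 1); M halts in state q3.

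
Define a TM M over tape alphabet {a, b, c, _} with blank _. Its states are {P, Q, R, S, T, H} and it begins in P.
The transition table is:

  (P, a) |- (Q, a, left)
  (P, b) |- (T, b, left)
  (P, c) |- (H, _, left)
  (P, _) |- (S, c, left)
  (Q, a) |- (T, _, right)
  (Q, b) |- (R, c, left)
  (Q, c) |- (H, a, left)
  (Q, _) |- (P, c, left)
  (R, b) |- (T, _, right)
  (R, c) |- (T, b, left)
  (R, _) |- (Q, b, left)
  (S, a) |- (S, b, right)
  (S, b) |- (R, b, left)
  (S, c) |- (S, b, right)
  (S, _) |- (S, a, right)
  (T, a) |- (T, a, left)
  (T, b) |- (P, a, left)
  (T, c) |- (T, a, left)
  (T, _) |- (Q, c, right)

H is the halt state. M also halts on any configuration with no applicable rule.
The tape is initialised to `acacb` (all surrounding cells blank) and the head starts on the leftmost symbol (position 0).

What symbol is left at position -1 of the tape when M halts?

P | ___[a]cacb   read a → write a, move left, go to Q
Q | __[_]acacb   read _ → write c, move left, go to P
P | _[_]cacacb   read _ → write c, move left, go to S
S | [_]ccacacb   read _ → write a, move right, go to S
S | a[c]cacacb   read c → write b, move right, go to S
S | ab[c]acacb   read c → write b, move right, go to S
S | abb[a]cacb   read a → write b, move right, go to S
S | abbb[c]acb   read c → write b, move right, go to S
S | abbbb[a]cb   read a → write b, move right, go to S
S | abbbbb[c]b   read c → write b, move right, go to S
S | abbbbbb[b]   read b → write b, move left, go to R
R | abbbbb[b]b   read b → write _, move right, go to T
T | abbbbb_[b]   read b → write a, move left, go to P
P | abbbbb[_]a   read _ → write c, move left, go to S
S | abbbb[b]ca   read b → write b, move left, go to R
R | abbb[b]bca   read b → write _, move right, go to T
T | abbb_[b]ca   read b → write a, move left, go to P
P | abbb[_]aca   read _ → write c, move left, go to S
S | abb[b]caca   read b → write b, move left, go to R
R | ab[b]bcaca   read b → write _, move right, go to T
T | ab_[b]caca   read b → write a, move left, go to P
P | ab[_]acaca   read _ → write c, move left, go to S
S | a[b]cacaca   read b → write b, move left, go to R
R | [a]bcacaca
Cell -1 holds c when M halts.

c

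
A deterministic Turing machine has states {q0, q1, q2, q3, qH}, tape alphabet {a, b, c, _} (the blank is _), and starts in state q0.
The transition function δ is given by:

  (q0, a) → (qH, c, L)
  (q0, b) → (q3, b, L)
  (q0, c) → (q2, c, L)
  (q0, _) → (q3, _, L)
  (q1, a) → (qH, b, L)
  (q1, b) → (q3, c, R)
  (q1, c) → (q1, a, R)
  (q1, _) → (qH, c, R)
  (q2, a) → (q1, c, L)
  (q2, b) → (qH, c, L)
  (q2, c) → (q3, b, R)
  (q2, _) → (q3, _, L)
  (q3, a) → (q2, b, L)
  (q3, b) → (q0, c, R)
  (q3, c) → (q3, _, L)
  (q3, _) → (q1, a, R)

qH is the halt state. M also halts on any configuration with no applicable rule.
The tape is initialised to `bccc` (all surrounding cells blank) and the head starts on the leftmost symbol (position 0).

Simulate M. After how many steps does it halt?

q0 | ___[b]ccc   read b → write b, move L, go to q3
q3 | __[_]bccc   read _ → write a, move R, go to q1
q1 | __a[b]ccc   read b → write c, move R, go to q3
q3 | __ac[c]cc   read c → write _, move L, go to q3
q3 | __a[c]_cc   read c → write _, move L, go to q3
q3 | __[a]__cc   read a → write b, move L, go to q2
q2 | _[_]b__cc   read _ → write _, move L, go to q3
q3 | [_]_b__cc   read _ → write a, move R, go to q1
q1 | a[_]b__cc   read _ → write c, move R, go to qH
qH | ac[b]__cc
M halts after 9 transitions.

9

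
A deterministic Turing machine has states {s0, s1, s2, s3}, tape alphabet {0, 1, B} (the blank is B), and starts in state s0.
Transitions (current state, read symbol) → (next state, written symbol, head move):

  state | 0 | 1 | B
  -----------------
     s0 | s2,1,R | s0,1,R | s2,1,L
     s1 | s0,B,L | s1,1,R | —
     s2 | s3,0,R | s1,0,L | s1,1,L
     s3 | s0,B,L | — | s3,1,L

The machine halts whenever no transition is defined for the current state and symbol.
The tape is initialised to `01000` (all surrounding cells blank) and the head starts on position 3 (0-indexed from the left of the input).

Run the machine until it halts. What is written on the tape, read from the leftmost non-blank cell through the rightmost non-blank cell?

11B01011

s0 | BBB010[0]0B   read 0 → write 1, move R, go to s2
s2 | BBB0101[0]B   read 0 → write 0, move R, go to s3
s3 | BBB01010[B]   read B → write 1, move L, go to s3
s3 | BBB0101[0]1   read 0 → write B, move L, go to s0
s0 | BBB010[1]B1   read 1 → write 1, move R, go to s0
s0 | BBB0101[B]1   read B → write 1, move L, go to s2
s2 | BBB010[1]11   read 1 → write 0, move L, go to s1
s1 | BBB01[0]011   read 0 → write B, move L, go to s0
s0 | BBB0[1]B011   read 1 → write 1, move R, go to s0
s0 | BBB01[B]011   read B → write 1, move L, go to s2
s2 | BBB0[1]1011   read 1 → write 0, move L, go to s1
s1 | BBB[0]01011   read 0 → write B, move L, go to s0
s0 | BB[B]B01011   read B → write 1, move L, go to s2
s2 | B[B]1B01011   read B → write 1, move L, go to s1
s1 | [B]11B01011
The non-blank tape span at halt is 11B01011.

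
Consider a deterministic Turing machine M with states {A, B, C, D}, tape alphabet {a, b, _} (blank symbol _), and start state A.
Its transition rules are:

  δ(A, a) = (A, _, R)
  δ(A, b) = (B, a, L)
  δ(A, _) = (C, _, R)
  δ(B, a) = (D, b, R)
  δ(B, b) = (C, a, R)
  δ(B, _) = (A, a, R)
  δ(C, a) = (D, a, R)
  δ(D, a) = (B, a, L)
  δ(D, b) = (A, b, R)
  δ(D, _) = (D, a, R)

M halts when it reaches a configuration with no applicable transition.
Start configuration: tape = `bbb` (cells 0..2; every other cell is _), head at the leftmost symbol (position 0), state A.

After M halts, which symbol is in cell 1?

a

state=A head=0 tape=_[b]bb__   (A,b)→(B,a,L)
state=B head=-1 tape=[_]abb__   (B,_)→(A,a,R)
state=A head=0 tape=a[a]bb__   (A,a)→(A,_,R)
state=A head=1 tape=a_[b]b__   (A,b)→(B,a,L)
state=B head=0 tape=a[_]ab__   (B,_)→(A,a,R)
state=A head=1 tape=aa[a]b__   (A,a)→(A,_,R)
state=A head=2 tape=aa_[b]__   (A,b)→(B,a,L)
state=B head=1 tape=aa[_]a__   (B,_)→(A,a,R)
state=A head=2 tape=aaa[a]__   (A,a)→(A,_,R)
state=A head=3 tape=aaa_[_]_   (A,_)→(C,_,R)
state=C head=4 tape=aaa__[_]
Cell 1 holds a when M halts.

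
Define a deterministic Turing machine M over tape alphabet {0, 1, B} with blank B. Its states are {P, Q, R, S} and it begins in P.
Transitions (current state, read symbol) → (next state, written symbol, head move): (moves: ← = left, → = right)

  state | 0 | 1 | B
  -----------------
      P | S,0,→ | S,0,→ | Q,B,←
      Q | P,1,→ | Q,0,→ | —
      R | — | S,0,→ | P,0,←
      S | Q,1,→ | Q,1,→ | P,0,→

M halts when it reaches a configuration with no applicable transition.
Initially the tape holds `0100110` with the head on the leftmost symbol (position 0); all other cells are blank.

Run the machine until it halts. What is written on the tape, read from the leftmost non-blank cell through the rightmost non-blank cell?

0110100

state=P head=0 tape=[0]100110B   (P,0)→(S,0,→)
state=S head=1 tape=0[1]00110B   (S,1)→(Q,1,→)
state=Q head=2 tape=01[0]0110B   (Q,0)→(P,1,→)
state=P head=3 tape=011[0]110B   (P,0)→(S,0,→)
state=S head=4 tape=0110[1]10B   (S,1)→(Q,1,→)
state=Q head=5 tape=01101[1]0B   (Q,1)→(Q,0,→)
state=Q head=6 tape=011010[0]B   (Q,0)→(P,1,→)
state=P head=7 tape=0110101[B]   (P,B)→(Q,B,←)
state=Q head=6 tape=011010[1]B   (Q,1)→(Q,0,→)
state=Q head=7 tape=0110100[B]
The non-blank tape span at halt is 0110100.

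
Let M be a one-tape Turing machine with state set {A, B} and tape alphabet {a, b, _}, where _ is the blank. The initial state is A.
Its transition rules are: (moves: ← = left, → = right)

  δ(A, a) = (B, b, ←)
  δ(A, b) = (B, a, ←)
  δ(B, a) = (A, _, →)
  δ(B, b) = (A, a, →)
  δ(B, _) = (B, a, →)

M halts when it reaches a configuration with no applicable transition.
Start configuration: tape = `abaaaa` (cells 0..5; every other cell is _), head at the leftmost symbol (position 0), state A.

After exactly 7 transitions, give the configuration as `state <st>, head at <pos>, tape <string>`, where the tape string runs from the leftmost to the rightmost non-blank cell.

state B, head at 1, tape aabaaaa

state=A head=0 tape=_[a]baaaa   (A,a)→(B,b,←)
state=B head=-1 tape=[_]bbaaaa   (B,_)→(B,a,→)
state=B head=0 tape=a[b]baaaa   (B,b)→(A,a,→)
state=A head=1 tape=aa[b]aaaa   (A,b)→(B,a,←)
state=B head=0 tape=a[a]aaaaa   (B,a)→(A,_,→)
state=A head=1 tape=a_[a]aaaa   (A,a)→(B,b,←)
state=B head=0 tape=a[_]baaaa   (B,_)→(B,a,→)
state=B head=1 tape=aa[b]aaaa
After 7 steps: state B, head at 1, tape aabaaaa.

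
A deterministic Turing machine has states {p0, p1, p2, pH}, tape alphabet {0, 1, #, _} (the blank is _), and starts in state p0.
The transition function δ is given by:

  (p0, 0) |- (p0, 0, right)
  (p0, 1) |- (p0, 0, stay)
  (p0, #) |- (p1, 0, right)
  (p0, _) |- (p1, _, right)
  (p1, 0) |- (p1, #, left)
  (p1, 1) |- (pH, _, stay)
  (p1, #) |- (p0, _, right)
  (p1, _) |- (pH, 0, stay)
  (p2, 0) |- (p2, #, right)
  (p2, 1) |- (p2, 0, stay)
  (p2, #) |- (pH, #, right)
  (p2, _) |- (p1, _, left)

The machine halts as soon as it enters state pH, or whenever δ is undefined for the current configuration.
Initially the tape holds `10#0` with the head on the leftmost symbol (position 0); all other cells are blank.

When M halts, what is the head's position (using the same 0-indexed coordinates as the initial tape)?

p0 | _[1]0#0   read 1 → write 0, move stay, go to p0
p0 | _[0]0#0   read 0 → write 0, move right, go to p0
p0 | _0[0]#0   read 0 → write 0, move right, go to p0
p0 | _00[#]0   read # → write 0, move right, go to p1
p1 | _000[0]   read 0 → write #, move left, go to p1
p1 | _00[0]#   read 0 → write #, move left, go to p1
p1 | _0[0]##   read 0 → write #, move left, go to p1
p1 | _[0]###   read 0 → write #, move left, go to p1
p1 | [_]####   read _ → write 0, move stay, go to pH
pH | [0]####
At halt the head is at cell -1.

-1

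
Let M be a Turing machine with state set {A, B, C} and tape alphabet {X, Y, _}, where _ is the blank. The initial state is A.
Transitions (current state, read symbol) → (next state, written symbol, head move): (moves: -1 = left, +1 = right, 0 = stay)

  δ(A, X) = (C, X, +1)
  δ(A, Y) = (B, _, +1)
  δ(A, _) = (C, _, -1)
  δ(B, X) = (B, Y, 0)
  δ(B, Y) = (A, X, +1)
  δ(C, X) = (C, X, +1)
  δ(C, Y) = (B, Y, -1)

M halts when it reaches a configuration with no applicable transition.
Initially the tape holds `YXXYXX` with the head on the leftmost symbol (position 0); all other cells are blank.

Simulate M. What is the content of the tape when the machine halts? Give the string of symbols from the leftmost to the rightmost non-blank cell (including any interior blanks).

XX_XX

state=A head=0 tape=[Y]XXYXX_   (A,Y)→(B,_,+1)
state=B head=1 tape=_[X]XYXX_   (B,X)→(B,Y,0)
state=B head=1 tape=_[Y]XYXX_   (B,Y)→(A,X,+1)
state=A head=2 tape=_X[X]YXX_   (A,X)→(C,X,+1)
state=C head=3 tape=_XX[Y]XX_   (C,Y)→(B,Y,-1)
state=B head=2 tape=_X[X]YXX_   (B,X)→(B,Y,0)
state=B head=2 tape=_X[Y]YXX_   (B,Y)→(A,X,+1)
state=A head=3 tape=_XX[Y]XX_   (A,Y)→(B,_,+1)
state=B head=4 tape=_XX_[X]X_   (B,X)→(B,Y,0)
state=B head=4 tape=_XX_[Y]X_   (B,Y)→(A,X,+1)
state=A head=5 tape=_XX_X[X]_   (A,X)→(C,X,+1)
state=C head=6 tape=_XX_XX[_]
The non-blank tape span at halt is XX_XX.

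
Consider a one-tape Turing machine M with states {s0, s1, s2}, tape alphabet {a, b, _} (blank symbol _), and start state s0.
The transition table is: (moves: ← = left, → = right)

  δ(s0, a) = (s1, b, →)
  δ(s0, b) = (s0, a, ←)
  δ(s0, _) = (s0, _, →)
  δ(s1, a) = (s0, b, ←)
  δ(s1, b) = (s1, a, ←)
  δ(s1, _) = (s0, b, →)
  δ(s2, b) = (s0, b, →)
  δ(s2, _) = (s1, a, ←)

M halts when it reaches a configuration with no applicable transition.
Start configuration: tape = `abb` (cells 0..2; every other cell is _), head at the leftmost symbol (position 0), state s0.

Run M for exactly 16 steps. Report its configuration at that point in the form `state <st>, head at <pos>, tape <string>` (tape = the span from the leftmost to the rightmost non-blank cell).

state s1, head at -2, tape aabb

s0 | __[a]bb   read a → write b, move →, go to s1
s1 | __b[b]b   read b → write a, move ←, go to s1
s1 | __[b]ab   read b → write a, move ←, go to s1
s1 | _[_]aab   read _ → write b, move →, go to s0
s0 | _b[a]ab   read a → write b, move →, go to s1
s1 | _bb[a]b   read a → write b, move ←, go to s0
s0 | _b[b]bb   read b → write a, move ←, go to s0
s0 | _[b]abb   read b → write a, move ←, go to s0
s0 | [_]aabb   read _ → write _, move →, go to s0
s0 | _[a]abb   read a → write b, move →, go to s1
s1 | _b[a]bb   read a → write b, move ←, go to s0
s0 | _[b]bbb   read b → write a, move ←, go to s0
s0 | [_]abbb   read _ → write _, move →, go to s0
s0 | _[a]bbb   read a → write b, move →, go to s1
s1 | _b[b]bb   read b → write a, move ←, go to s1
s1 | _[b]abb   read b → write a, move ←, go to s1
s1 | [_]aabb
After 16 steps: state s1, head at -2, tape aabb.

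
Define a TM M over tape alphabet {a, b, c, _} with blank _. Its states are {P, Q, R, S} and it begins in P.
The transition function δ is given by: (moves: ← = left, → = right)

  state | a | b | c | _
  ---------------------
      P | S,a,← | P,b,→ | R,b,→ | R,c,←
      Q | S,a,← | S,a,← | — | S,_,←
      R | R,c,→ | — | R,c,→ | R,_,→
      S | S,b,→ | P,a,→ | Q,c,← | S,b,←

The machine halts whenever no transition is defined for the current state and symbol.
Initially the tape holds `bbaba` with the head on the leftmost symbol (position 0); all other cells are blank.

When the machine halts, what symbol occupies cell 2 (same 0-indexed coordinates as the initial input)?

b

P | [b]baba__   read b → write b, move →, go to P
P | b[b]aba__   read b → write b, move →, go to P
P | bb[a]ba__   read a → write a, move ←, go to S
S | b[b]aba__   read b → write a, move →, go to P
P | ba[a]ba__   read a → write a, move ←, go to S
S | b[a]aba__   read a → write b, move →, go to S
S | bb[a]ba__   read a → write b, move →, go to S
S | bbb[b]a__   read b → write a, move →, go to P
P | bbba[a]__   read a → write a, move ←, go to S
S | bbb[a]a__   read a → write b, move →, go to S
S | bbbb[a]__   read a → write b, move →, go to S
S | bbbbb[_]_   read _ → write b, move ←, go to S
S | bbbb[b]b_   read b → write a, move →, go to P
P | bbbba[b]_   read b → write b, move →, go to P
P | bbbbab[_]   read _ → write c, move ←, go to R
R | bbbba[b]c
Cell 2 holds b when M halts.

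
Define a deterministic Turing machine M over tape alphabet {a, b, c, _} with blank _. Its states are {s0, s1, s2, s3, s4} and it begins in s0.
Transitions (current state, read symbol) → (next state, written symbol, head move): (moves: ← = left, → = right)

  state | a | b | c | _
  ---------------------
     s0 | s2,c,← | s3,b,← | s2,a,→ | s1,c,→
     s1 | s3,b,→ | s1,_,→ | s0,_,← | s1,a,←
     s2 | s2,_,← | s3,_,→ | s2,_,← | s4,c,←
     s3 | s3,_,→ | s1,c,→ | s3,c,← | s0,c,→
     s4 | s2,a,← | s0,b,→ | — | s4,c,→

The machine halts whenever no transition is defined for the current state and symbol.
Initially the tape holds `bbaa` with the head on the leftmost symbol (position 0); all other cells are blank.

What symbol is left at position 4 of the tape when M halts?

a

s0 | __[b]baa___   read b → write b, move ←, go to s3
s3 | _[_]bbaa___   read _ → write c, move →, go to s0
s0 | _c[b]baa___   read b → write b, move ←, go to s3
s3 | _[c]bbaa___   read c → write c, move ←, go to s3
s3 | [_]cbbaa___   read _ → write c, move →, go to s0
s0 | c[c]bbaa___   read c → write a, move →, go to s2
s2 | ca[b]baa___   read b → write _, move →, go to s3
s3 | ca_[b]aa___   read b → write c, move →, go to s1
s1 | ca_c[a]a___   read a → write b, move →, go to s3
s3 | ca_cb[a]___   read a → write _, move →, go to s3
s3 | ca_cb_[_]__   read _ → write c, move →, go to s0
s0 | ca_cb_c[_]_   read _ → write c, move →, go to s1
s1 | ca_cb_cc[_]   read _ → write a, move ←, go to s1
s1 | ca_cb_c[c]a   read c → write _, move ←, go to s0
s0 | ca_cb_[c]_a   read c → write a, move →, go to s2
s2 | ca_cb_a[_]a   read _ → write c, move ←, go to s4
s4 | ca_cb_[a]ca   read a → write a, move ←, go to s2
s2 | ca_cb[_]aca   read _ → write c, move ←, go to s4
s4 | ca_c[b]caca   read b → write b, move →, go to s0
s0 | ca_cb[c]aca   read c → write a, move →, go to s2
s2 | ca_cba[a]ca   read a → write _, move ←, go to s2
s2 | ca_cb[a]_ca   read a → write _, move ←, go to s2
s2 | ca_c[b]__ca   read b → write _, move →, go to s3
s3 | ca_c_[_]_ca   read _ → write c, move →, go to s0
s0 | ca_c_c[_]ca   read _ → write c, move →, go to s1
s1 | ca_c_cc[c]a   read c → write _, move ←, go to s0
s0 | ca_c_c[c]_a   read c → write a, move →, go to s2
s2 | ca_c_ca[_]a   read _ → write c, move ←, go to s4
s4 | ca_c_c[a]ca   read a → write a, move ←, go to s2
s2 | ca_c_[c]aca   read c → write _, move ←, go to s2
s2 | ca_c[_]_aca   read _ → write c, move ←, go to s4
s4 | ca_[c]c_aca
Cell 4 holds a when M halts.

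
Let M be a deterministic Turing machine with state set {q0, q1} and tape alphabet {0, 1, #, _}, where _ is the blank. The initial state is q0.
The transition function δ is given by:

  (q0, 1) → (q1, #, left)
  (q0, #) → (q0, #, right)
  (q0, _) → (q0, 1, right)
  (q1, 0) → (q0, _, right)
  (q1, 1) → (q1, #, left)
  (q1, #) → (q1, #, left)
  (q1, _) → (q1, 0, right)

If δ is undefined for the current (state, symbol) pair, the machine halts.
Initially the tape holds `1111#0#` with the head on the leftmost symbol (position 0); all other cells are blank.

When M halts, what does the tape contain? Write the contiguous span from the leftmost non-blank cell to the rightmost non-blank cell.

#####0#

state=q0 head=0 tape=_[1]111#0#   (q0,1)→(q1,#,left)
state=q1 head=-1 tape=[_]#111#0#   (q1,_)→(q1,0,right)
state=q1 head=0 tape=0[#]111#0#   (q1,#)→(q1,#,left)
state=q1 head=-1 tape=[0]#111#0#   (q1,0)→(q0,_,right)
state=q0 head=0 tape=_[#]111#0#   (q0,#)→(q0,#,right)
state=q0 head=1 tape=_#[1]11#0#   (q0,1)→(q1,#,left)
state=q1 head=0 tape=_[#]#11#0#   (q1,#)→(q1,#,left)
state=q1 head=-1 tape=[_]##11#0#   (q1,_)→(q1,0,right)
state=q1 head=0 tape=0[#]#11#0#   (q1,#)→(q1,#,left)
state=q1 head=-1 tape=[0]##11#0#   (q1,0)→(q0,_,right)
state=q0 head=0 tape=_[#]#11#0#   (q0,#)→(q0,#,right)
state=q0 head=1 tape=_#[#]11#0#   (q0,#)→(q0,#,right)
state=q0 head=2 tape=_##[1]1#0#   (q0,1)→(q1,#,left)
state=q1 head=1 tape=_#[#]#1#0#   (q1,#)→(q1,#,left)
state=q1 head=0 tape=_[#]##1#0#   (q1,#)→(q1,#,left)
state=q1 head=-1 tape=[_]###1#0#   (q1,_)→(q1,0,right)
state=q1 head=0 tape=0[#]##1#0#   (q1,#)→(q1,#,left)
state=q1 head=-1 tape=[0]###1#0#   (q1,0)→(q0,_,right)
state=q0 head=0 tape=_[#]##1#0#   (q0,#)→(q0,#,right)
state=q0 head=1 tape=_#[#]#1#0#   (q0,#)→(q0,#,right)
state=q0 head=2 tape=_##[#]1#0#   (q0,#)→(q0,#,right)
state=q0 head=3 tape=_###[1]#0#   (q0,1)→(q1,#,left)
state=q1 head=2 tape=_##[#]##0#   (q1,#)→(q1,#,left)
state=q1 head=1 tape=_#[#]###0#   (q1,#)→(q1,#,left)
state=q1 head=0 tape=_[#]####0#   (q1,#)→(q1,#,left)
state=q1 head=-1 tape=[_]#####0#   (q1,_)→(q1,0,right)
state=q1 head=0 tape=0[#]####0#   (q1,#)→(q1,#,left)
state=q1 head=-1 tape=[0]#####0#   (q1,0)→(q0,_,right)
state=q0 head=0 tape=_[#]####0#   (q0,#)→(q0,#,right)
state=q0 head=1 tape=_#[#]###0#   (q0,#)→(q0,#,right)
state=q0 head=2 tape=_##[#]##0#   (q0,#)→(q0,#,right)
state=q0 head=3 tape=_###[#]#0#   (q0,#)→(q0,#,right)
state=q0 head=4 tape=_####[#]0#   (q0,#)→(q0,#,right)
state=q0 head=5 tape=_#####[0]#
The non-blank tape span at halt is #####0#.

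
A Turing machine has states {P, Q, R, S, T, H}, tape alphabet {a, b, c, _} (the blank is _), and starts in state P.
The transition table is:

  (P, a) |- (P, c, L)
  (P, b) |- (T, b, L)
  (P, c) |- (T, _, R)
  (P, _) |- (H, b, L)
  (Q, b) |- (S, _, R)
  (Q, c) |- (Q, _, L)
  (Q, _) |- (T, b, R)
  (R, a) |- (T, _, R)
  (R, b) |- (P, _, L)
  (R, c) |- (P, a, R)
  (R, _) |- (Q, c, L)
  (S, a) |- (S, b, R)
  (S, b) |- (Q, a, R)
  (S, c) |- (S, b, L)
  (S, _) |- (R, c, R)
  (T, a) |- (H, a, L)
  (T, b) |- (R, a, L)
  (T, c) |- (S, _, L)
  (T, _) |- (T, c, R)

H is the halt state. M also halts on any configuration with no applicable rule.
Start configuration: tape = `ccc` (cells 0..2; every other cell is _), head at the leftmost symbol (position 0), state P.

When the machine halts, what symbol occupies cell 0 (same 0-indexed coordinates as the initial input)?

P | _[c]cc_   read c → write _, move R, go to T
T | __[c]c_   read c → write _, move L, go to S
S | _[_]_c_   read _ → write c, move R, go to R
R | _c[_]c_   read _ → write c, move L, go to Q
Q | _[c]cc_   read c → write _, move L, go to Q
Q | [_]_cc_   read _ → write b, move R, go to T
T | b[_]cc_   read _ → write c, move R, go to T
T | bc[c]c_   read c → write _, move L, go to S
S | b[c]_c_   read c → write b, move L, go to S
S | [b]b_c_   read b → write a, move R, go to Q
Q | a[b]_c_   read b → write _, move R, go to S
S | a_[_]c_   read _ → write c, move R, go to R
R | a_c[c]_   read c → write a, move R, go to P
P | a_ca[_]   read _ → write b, move L, go to H
H | a_c[a]b
Cell 0 holds _ when M halts.

_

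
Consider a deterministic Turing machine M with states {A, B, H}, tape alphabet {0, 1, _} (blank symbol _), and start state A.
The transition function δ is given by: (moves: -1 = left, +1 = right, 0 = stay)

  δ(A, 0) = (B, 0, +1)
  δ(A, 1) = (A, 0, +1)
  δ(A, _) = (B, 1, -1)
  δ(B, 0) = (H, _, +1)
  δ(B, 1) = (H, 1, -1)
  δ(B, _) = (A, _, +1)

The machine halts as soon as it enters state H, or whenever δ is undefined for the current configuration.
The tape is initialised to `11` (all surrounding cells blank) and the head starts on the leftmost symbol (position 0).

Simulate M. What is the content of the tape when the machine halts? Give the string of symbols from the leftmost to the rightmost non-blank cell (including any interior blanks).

0_1

state=A head=0 tape=[1]1_   (A,1)→(A,0,+1)
state=A head=1 tape=0[1]_   (A,1)→(A,0,+1)
state=A head=2 tape=00[_]   (A,_)→(B,1,-1)
state=B head=1 tape=0[0]1   (B,0)→(H,_,+1)
state=H head=2 tape=0_[1]
The non-blank tape span at halt is 0_1.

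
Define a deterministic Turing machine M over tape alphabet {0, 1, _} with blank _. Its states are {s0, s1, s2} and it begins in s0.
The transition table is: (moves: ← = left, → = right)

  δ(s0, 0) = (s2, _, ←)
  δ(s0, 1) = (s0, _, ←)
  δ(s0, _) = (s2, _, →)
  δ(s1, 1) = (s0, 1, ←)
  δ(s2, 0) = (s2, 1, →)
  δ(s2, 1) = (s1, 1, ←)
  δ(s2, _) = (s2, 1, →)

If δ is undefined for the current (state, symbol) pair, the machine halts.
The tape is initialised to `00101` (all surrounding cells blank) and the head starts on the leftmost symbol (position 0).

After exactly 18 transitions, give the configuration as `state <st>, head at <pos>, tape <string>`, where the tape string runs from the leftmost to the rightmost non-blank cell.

state s0, head at -2, tape 111101

s0 | __[0]0101   read 0 → write _, move ←, go to s2
s2 | _[_]_0101   read _ → write 1, move →, go to s2
s2 | _1[_]0101   read _ → write 1, move →, go to s2
s2 | _11[0]101   read 0 → write 1, move →, go to s2
s2 | _111[1]01   read 1 → write 1, move ←, go to s1
s1 | _11[1]101   read 1 → write 1, move ←, go to s0
s0 | _1[1]1101   read 1 → write _, move ←, go to s0
s0 | _[1]_1101   read 1 → write _, move ←, go to s0
s0 | [_]__1101   read _ → write _, move →, go to s2
s2 | _[_]_1101   read _ → write 1, move →, go to s2
s2 | _1[_]1101   read _ → write 1, move →, go to s2
s2 | _11[1]101   read 1 → write 1, move ←, go to s1
s1 | _1[1]1101   read 1 → write 1, move ←, go to s0
s0 | _[1]11101   read 1 → write _, move ←, go to s0
s0 | [_]_11101   read _ → write _, move →, go to s2
s2 | _[_]11101   read _ → write 1, move →, go to s2
s2 | _1[1]1101   read 1 → write 1, move ←, go to s1
s1 | _[1]11101   read 1 → write 1, move ←, go to s0
s0 | [_]111101
After 18 steps: state s0, head at -2, tape 111101.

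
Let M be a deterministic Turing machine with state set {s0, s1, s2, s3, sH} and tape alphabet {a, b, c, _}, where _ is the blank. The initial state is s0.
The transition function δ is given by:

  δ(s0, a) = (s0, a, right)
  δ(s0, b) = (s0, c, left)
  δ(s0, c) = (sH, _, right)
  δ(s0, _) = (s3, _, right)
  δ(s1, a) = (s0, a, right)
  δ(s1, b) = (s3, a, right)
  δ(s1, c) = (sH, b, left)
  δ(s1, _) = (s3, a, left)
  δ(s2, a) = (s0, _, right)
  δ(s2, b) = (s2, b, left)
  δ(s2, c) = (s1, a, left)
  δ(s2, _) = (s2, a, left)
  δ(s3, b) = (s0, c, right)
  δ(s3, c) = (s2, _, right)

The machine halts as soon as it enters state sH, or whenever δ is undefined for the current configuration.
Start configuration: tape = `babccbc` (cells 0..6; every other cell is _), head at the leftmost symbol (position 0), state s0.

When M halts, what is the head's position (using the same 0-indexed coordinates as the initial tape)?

s0 | _[b]abccbc   read b → write c, move left, go to s0
s0 | [_]cabccbc   read _ → write _, move right, go to s3
s3 | _[c]abccbc   read c → write _, move right, go to s2
s2 | __[a]bccbc   read a → write _, move right, go to s0
s0 | ___[b]ccbc   read b → write c, move left, go to s0
s0 | __[_]cccbc   read _ → write _, move right, go to s3
s3 | ___[c]ccbc   read c → write _, move right, go to s2
s2 | ____[c]cbc   read c → write a, move left, go to s1
s1 | ___[_]acbc   read _ → write a, move left, go to s3
s3 | __[_]aacbc
At halt the head is at cell 1.

1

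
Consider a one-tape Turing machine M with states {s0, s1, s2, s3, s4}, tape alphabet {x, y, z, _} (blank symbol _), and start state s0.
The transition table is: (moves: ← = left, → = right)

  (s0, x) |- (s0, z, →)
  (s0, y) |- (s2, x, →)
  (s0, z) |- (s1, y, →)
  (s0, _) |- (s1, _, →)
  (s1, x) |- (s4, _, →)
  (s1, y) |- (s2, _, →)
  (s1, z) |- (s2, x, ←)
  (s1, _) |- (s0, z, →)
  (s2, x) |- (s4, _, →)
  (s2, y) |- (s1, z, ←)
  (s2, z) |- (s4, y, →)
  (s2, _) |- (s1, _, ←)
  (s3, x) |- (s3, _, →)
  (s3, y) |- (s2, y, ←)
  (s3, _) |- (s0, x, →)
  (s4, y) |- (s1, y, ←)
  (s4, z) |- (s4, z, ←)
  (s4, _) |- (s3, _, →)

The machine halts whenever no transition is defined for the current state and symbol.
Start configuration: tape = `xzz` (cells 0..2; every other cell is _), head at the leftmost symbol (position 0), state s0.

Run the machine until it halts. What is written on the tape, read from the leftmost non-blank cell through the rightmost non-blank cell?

state=s0 head=0 tape=__[x]zz   (s0,x)→(s0,z,→)
state=s0 head=1 tape=__z[z]z   (s0,z)→(s1,y,→)
state=s1 head=2 tape=__zy[z]   (s1,z)→(s2,x,←)
state=s2 head=1 tape=__z[y]x   (s2,y)→(s1,z,←)
state=s1 head=0 tape=__[z]zx   (s1,z)→(s2,x,←)
state=s2 head=-1 tape=_[_]xzx   (s2,_)→(s1,_,←)
state=s1 head=-2 tape=[_]_xzx   (s1,_)→(s0,z,→)
state=s0 head=-1 tape=z[_]xzx   (s0,_)→(s1,_,→)
state=s1 head=0 tape=z_[x]zx   (s1,x)→(s4,_,→)
state=s4 head=1 tape=z__[z]x   (s4,z)→(s4,z,←)
state=s4 head=0 tape=z_[_]zx   (s4,_)→(s3,_,→)
state=s3 head=1 tape=z__[z]x
The non-blank tape span at halt is z__zx.

z__zx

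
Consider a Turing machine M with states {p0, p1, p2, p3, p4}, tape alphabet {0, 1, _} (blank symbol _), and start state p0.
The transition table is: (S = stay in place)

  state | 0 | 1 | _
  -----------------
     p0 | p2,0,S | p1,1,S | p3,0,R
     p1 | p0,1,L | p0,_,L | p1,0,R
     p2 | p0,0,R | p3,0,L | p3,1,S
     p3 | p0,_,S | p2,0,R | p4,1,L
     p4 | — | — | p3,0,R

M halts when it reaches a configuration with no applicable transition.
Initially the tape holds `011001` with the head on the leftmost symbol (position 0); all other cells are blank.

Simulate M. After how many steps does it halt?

17

p0 | [0]11001_   read 0 → write 0, move S, go to p2
p2 | [0]11001_   read 0 → write 0, move R, go to p0
p0 | 0[1]1001_   read 1 → write 1, move S, go to p1
p1 | 0[1]1001_   read 1 → write _, move L, go to p0
p0 | [0]_1001_   read 0 → write 0, move S, go to p2
p2 | [0]_1001_   read 0 → write 0, move R, go to p0
p0 | 0[_]1001_   read _ → write 0, move R, go to p3
p3 | 00[1]001_   read 1 → write 0, move R, go to p2
p2 | 000[0]01_   read 0 → write 0, move R, go to p0
p0 | 0000[0]1_   read 0 → write 0, move S, go to p2
p2 | 0000[0]1_   read 0 → write 0, move R, go to p0
p0 | 00000[1]_   read 1 → write 1, move S, go to p1
p1 | 00000[1]_   read 1 → write _, move L, go to p0
p0 | 0000[0]__   read 0 → write 0, move S, go to p2
p2 | 0000[0]__   read 0 → write 0, move R, go to p0
p0 | 00000[_]_   read _ → write 0, move R, go to p3
p3 | 000000[_]   read _ → write 1, move L, go to p4
p4 | 00000[0]1
M halts after 17 transitions.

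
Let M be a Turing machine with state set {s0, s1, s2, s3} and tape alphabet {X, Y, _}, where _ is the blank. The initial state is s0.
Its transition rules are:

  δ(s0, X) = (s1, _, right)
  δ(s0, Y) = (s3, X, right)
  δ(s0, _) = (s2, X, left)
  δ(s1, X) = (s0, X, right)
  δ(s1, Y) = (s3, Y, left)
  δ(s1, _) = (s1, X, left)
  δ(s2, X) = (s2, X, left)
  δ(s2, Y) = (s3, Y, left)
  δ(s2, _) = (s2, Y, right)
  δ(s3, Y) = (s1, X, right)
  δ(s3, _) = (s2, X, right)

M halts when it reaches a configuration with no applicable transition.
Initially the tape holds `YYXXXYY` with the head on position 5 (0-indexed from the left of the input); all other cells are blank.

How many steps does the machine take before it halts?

15

s0 | YYXXX[Y]Y___   read Y → write X, move right, go to s3
s3 | YYXXXX[Y]___   read Y → write X, move right, go to s1
s1 | YYXXXXX[_]__   read _ → write X, move left, go to s1
s1 | YYXXXX[X]X__   read X → write X, move right, go to s0
s0 | YYXXXXX[X]__   read X → write _, move right, go to s1
s1 | YYXXXXX_[_]_   read _ → write X, move left, go to s1
s1 | YYXXXXX[_]X_   read _ → write X, move left, go to s1
s1 | YYXXXX[X]XX_   read X → write X, move right, go to s0
s0 | YYXXXXX[X]X_   read X → write _, move right, go to s1
s1 | YYXXXXX_[X]_   read X → write X, move right, go to s0
s0 | YYXXXXX_X[_]   read _ → write X, move left, go to s2
s2 | YYXXXXX_[X]X   read X → write X, move left, go to s2
s2 | YYXXXXX[_]XX   read _ → write Y, move right, go to s2
s2 | YYXXXXXY[X]X   read X → write X, move left, go to s2
s2 | YYXXXXX[Y]XX   read Y → write Y, move left, go to s3
s3 | YYXXXX[X]YXX
M halts after 15 transitions.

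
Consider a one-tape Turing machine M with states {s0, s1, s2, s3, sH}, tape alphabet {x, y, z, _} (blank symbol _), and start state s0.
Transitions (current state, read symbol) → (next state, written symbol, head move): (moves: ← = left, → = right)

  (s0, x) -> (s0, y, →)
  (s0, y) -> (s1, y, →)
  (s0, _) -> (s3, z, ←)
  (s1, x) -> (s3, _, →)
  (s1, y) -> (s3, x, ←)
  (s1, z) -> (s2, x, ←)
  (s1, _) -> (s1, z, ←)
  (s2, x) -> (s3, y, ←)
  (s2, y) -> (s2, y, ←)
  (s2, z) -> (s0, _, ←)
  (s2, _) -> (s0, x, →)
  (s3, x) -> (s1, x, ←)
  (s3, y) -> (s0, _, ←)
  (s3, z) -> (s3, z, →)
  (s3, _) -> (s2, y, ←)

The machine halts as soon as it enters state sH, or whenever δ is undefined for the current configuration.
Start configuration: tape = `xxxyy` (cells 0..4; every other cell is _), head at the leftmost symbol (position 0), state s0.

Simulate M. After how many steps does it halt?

s0 | __[x]xxyy   read x → write y, move →, go to s0
s0 | __y[x]xyy   read x → write y, move →, go to s0
s0 | __yy[x]yy   read x → write y, move →, go to s0
s0 | __yyy[y]y   read y → write y, move →, go to s1
s1 | __yyyy[y]   read y → write x, move ←, go to s3
s3 | __yyy[y]x   read y → write _, move ←, go to s0
s0 | __yy[y]_x   read y → write y, move →, go to s1
s1 | __yyy[_]x   read _ → write z, move ←, go to s1
s1 | __yy[y]zx   read y → write x, move ←, go to s3
s3 | __y[y]xzx   read y → write _, move ←, go to s0
s0 | __[y]_xzx   read y → write y, move →, go to s1
s1 | __y[_]xzx   read _ → write z, move ←, go to s1
s1 | __[y]zxzx   read y → write x, move ←, go to s3
s3 | _[_]xzxzx   read _ → write y, move ←, go to s2
s2 | [_]yxzxzx   read _ → write x, move →, go to s0
s0 | x[y]xzxzx   read y → write y, move →, go to s1
s1 | xy[x]zxzx   read x → write _, move →, go to s3
s3 | xy_[z]xzx   read z → write z, move →, go to s3
s3 | xy_z[x]zx   read x → write x, move ←, go to s1
s1 | xy_[z]xzx   read z → write x, move ←, go to s2
s2 | xy[_]xxzx   read _ → write x, move →, go to s0
s0 | xyx[x]xzx   read x → write y, move →, go to s0
s0 | xyxy[x]zx   read x → write y, move →, go to s0
s0 | xyxyy[z]x
M halts after 23 transitions.

23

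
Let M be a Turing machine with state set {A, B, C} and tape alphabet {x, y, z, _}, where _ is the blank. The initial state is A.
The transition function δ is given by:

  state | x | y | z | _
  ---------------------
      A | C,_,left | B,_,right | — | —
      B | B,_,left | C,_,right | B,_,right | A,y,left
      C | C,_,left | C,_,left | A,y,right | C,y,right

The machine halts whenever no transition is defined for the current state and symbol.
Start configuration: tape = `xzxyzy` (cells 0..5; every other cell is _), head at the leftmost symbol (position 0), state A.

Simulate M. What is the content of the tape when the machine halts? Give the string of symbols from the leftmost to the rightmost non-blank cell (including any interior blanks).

A | ___[x]zxyzy_   read x → write _, move left, go to C
C | __[_]_zxyzy_   read _ → write y, move right, go to C
C | __y[_]zxyzy_   read _ → write y, move right, go to C
C | __yy[z]xyzy_   read z → write y, move right, go to A
A | __yyy[x]yzy_   read x → write _, move left, go to C
C | __yy[y]_yzy_   read y → write _, move left, go to C
C | __y[y]__yzy_   read y → write _, move left, go to C
C | __[y]___yzy_   read y → write _, move left, go to C
C | _[_]____yzy_   read _ → write y, move right, go to C
C | _y[_]___yzy_   read _ → write y, move right, go to C
C | _yy[_]__yzy_   read _ → write y, move right, go to C
C | _yyy[_]_yzy_   read _ → write y, move right, go to C
C | _yyyy[_]yzy_   read _ → write y, move right, go to C
C | _yyyyy[y]zy_   read y → write _, move left, go to C
C | _yyyy[y]_zy_   read y → write _, move left, go to C
C | _yyy[y]__zy_   read y → write _, move left, go to C
C | _yy[y]___zy_   read y → write _, move left, go to C
C | _y[y]____zy_   read y → write _, move left, go to C
C | _[y]_____zy_   read y → write _, move left, go to C
C | [_]______zy_   read _ → write y, move right, go to C
C | y[_]_____zy_   read _ → write y, move right, go to C
C | yy[_]____zy_   read _ → write y, move right, go to C
C | yyy[_]___zy_   read _ → write y, move right, go to C
C | yyyy[_]__zy_   read _ → write y, move right, go to C
C | yyyyy[_]_zy_   read _ → write y, move right, go to C
C | yyyyyy[_]zy_   read _ → write y, move right, go to C
C | yyyyyyy[z]y_   read z → write y, move right, go to A
A | yyyyyyyy[y]_   read y → write _, move right, go to B
B | yyyyyyyy_[_]   read _ → write y, move left, go to A
A | yyyyyyyy[_]y
The non-blank tape span at halt is yyyyyyyy_y.

yyyyyyyy_y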